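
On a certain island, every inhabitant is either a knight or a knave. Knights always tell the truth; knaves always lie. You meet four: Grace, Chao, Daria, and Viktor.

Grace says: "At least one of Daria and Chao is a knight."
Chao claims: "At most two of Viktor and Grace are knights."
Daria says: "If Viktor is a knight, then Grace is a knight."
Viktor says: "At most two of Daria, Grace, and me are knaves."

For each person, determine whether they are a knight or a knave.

Regardless of anyone's role, Chao's statement is true, so Chao is a knight.
With that fixed, Grace's statement is true, so Grace is a knight.
With that fixed, Daria's statement is true, so Daria is a knight.
With that fixed, Viktor's statement is true, so Viktor is a knight.

Grace: knight, Chao: knight, Daria: knight, Viktor: knight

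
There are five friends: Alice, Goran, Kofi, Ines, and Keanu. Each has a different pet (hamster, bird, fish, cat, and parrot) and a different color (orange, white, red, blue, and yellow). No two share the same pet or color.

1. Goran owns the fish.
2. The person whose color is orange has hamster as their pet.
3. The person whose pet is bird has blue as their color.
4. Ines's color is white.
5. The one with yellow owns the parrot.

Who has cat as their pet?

Clue 1 rules out Goran for the one with pet cat.
With clues 1–5, Alice, Keanu, and Kofi are impossible for the one with pet cat.
That leaves Ines.

Ines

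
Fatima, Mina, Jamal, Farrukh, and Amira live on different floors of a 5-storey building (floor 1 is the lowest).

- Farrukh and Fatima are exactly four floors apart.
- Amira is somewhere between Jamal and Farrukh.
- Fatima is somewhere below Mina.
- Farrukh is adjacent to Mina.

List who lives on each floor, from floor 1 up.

Fatima, Jamal, Amira, Mina, Farrukh

From clue 1: Fatima is in {1,5}.
From clues 1–3: Fatima → floor 1, Farrukh → floor 5.
From clues 1–4: Jamal → floor 2, Amira → floor 3, Mina → floor 4.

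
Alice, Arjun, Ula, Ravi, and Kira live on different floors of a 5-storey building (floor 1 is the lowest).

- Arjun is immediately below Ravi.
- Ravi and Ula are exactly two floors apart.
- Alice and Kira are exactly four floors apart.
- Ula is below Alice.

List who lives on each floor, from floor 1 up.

From clue 1: Arjun is in {1,2,3,4}.
From clues 1–3: Ula → floor 2, Arjun → floor 3, Ravi → floor 4.
From clues 1–4: Kira → floor 1, Alice → floor 5.

Kira, Ula, Arjun, Ravi, Alice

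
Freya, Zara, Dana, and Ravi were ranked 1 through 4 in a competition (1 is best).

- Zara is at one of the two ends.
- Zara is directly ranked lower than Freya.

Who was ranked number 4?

With clues 1–2, Dana, Freya, and Ravi are ruled out for rank 4.
So rank 4 is Zara.

Zara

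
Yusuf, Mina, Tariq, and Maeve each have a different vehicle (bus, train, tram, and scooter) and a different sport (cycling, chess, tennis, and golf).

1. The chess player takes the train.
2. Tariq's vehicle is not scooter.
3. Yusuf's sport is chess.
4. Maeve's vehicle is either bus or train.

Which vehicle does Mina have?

With clues 1–3, train is impossible for Mina's vehicle.
With clues 1–4, bus and tram are impossible for Mina's vehicle.
That leaves scooter.

scooter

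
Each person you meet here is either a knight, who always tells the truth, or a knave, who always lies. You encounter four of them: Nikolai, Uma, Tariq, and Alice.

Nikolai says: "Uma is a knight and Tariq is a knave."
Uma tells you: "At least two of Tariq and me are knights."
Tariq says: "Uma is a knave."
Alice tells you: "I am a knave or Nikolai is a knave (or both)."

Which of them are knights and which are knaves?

Consider Nikolai. Suppose Nikolai is a knight.
Then whichever role Alice has, Alice's statement has the wrong truth value — contradiction.
So Nikolai is a knave.
With that fixed, Alice's statement is true, so Alice is a knight.
Consider Uma. Suppose Uma is a knight.
Then no assignment of the remaining roles makes every statement match its speaker's type — contradiction.
So Uma is a knave.
With that fixed, Tariq's statement is true, so Tariq is a knight.

Nikolai: knave, Uma: knave, Tariq: knight, Alice: knight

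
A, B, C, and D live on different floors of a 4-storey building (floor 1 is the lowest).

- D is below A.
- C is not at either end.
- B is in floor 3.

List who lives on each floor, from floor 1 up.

D, C, B, A

From clue 1: A is in {2,3,4}.
From clues 1–2: C is in {2,3}.
From clues 1–3: D → floor 1, C → floor 2, B → floor 3, A → floor 4.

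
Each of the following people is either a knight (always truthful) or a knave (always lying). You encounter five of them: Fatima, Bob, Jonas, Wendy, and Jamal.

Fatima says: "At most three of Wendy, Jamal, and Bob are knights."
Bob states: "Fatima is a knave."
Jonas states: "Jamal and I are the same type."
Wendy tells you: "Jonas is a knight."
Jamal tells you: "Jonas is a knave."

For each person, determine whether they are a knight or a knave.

Fatima: knight, Bob: knave, Jonas: knave, Wendy: knave, Jamal: knight

Regardless of anyone's role, Fatima's statement is true, so Fatima is a knight.
With that fixed, Bob's statement is false, so Bob is a knave.
Consider Jonas. Suppose Jonas is a knight.
Then no assignment of the remaining roles makes every statement match its speaker's type — contradiction.
So Jonas is a knave.
With that fixed, Wendy's statement is false, so Wendy is a knave.
With that fixed, Jamal's statement is true, so Jamal is a knight.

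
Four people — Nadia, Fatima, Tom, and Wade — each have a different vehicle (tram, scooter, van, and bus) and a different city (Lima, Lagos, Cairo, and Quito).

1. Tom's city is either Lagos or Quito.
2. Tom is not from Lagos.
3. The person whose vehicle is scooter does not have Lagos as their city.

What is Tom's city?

Quito

Clue 1 rules out Cairo and Lima for Tom's city.
With clues 1–2, Lagos is impossible for Tom's city.
That leaves Quito.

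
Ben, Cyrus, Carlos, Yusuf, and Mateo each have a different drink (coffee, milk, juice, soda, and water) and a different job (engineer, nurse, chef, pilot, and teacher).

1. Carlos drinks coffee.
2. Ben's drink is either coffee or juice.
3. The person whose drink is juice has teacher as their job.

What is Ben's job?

With clues 1–3, chef, engineer, nurse, and pilot are impossible for Ben's job.
That leaves teacher.

teacher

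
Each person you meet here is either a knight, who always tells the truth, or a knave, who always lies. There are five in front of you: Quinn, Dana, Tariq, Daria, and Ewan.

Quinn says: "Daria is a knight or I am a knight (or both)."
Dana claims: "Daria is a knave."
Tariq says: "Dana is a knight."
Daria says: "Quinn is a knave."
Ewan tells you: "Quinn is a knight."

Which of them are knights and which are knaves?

Quinn: knight, Dana: knight, Tariq: knight, Daria: knave, Ewan: knight

Consider Quinn. Suppose Quinn is a knave.
Then no assignment of the remaining roles makes every statement match its speaker's type — contradiction.
So Quinn is a knight.
With that fixed, Daria's statement is false, so Daria is a knave.
With that fixed, Ewan's statement is true, so Ewan is a knight.
With that fixed, Dana's statement is true, so Dana is a knight.
With that fixed, Tariq's statement is true, so Tariq is a knight.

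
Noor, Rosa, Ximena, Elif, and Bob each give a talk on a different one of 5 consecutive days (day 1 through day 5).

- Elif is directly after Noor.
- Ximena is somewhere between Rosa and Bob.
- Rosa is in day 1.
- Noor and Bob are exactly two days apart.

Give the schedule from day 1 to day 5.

From clue 1: Noor is in {1,2,3,4}.
From clues 1–2: Ximena is in {2,4}.
From clues 1–3: Rosa → day 1.
From clues 1–4: Ximena → day 2, Noor → day 3, Elif → day 4, Bob → day 5.

Rosa, Ximena, Noor, Elif, Bob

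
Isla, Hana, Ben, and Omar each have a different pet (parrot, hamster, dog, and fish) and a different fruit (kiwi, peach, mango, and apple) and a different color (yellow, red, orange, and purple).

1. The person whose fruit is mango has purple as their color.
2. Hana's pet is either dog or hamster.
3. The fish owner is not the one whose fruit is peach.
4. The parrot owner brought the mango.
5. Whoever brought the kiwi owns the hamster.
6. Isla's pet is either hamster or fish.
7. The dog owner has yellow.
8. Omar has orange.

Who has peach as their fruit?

Hana

With clues 1–6, Isla is impossible for the one with fruit peach.
With clues 1–8, Ben and Omar are impossible for the one with fruit peach.
That leaves Hana.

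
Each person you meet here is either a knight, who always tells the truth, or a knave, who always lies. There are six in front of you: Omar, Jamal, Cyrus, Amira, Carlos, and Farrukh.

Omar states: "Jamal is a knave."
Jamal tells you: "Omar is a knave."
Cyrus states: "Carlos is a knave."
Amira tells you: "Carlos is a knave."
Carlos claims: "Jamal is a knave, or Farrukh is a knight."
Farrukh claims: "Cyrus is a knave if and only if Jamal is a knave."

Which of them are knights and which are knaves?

Omar: knight, Jamal: knave, Cyrus: knave, Amira: knave, Carlos: knight, Farrukh: knight

Consider Omar. Suppose Omar is a knave.
Then no assignment of the remaining roles makes every statement match its speaker's type — contradiction.
So Omar is a knight.
With that fixed, Jamal's statement is false, so Jamal is a knave.
With that fixed, Carlos's statement is true, so Carlos is a knight.
With that fixed, Cyrus's statement is false, so Cyrus is a knave.
With that fixed, Amira's statement is false, so Amira is a knave.
With that fixed, Farrukh's statement is true, so Farrukh is a knight.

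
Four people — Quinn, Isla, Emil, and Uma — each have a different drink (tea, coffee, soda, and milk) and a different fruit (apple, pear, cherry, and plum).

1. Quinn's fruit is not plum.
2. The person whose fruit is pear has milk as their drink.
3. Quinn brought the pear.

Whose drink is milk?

Quinn

With clues 1–3, Emil, Isla, and Uma are impossible for the one with drink milk.
That leaves Quinn.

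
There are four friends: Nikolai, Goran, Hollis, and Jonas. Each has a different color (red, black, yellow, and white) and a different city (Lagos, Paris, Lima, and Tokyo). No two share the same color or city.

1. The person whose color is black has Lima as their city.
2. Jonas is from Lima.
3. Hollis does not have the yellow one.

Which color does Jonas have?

black

With clues 1–2, red, white, and yellow are impossible for Jonas's color.
That leaves black.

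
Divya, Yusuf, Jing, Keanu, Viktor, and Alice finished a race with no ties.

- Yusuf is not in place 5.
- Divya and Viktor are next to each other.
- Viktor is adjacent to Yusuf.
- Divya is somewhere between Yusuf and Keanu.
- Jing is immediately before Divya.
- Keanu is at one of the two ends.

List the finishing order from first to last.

From clue 1: Yusuf is in {1,2,3,4,6}.
From clues 1–3: Viktor is in {2,3,4,5}.
From clues 1–4: Divya is in {2,3,4,5}.
From clues 1–5: Jing → place 3, Divya → place 4, Viktor → place 5, Yusuf → place 6.
From clues 1–6: Keanu → place 1, Alice → place 2.

Keanu, Alice, Jing, Divya, Viktor, Yusuf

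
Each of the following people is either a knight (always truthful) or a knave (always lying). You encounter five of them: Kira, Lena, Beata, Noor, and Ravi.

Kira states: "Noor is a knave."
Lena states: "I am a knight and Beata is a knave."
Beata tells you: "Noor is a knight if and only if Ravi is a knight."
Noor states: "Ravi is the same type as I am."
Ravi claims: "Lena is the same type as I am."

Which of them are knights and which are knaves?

Kira: knight, Lena: knight, Beata: knave, Noor: knave, Ravi: knight

Consider Kira. Suppose Kira is a knave.
Then no assignment of the remaining roles makes every statement match its speaker's type — contradiction.
So Kira is a knight.
Consider Lena. Suppose Lena is a knave.
Then whichever role Ravi has, Ravi's statement has the wrong truth value — contradiction.
So Lena is a knight.
Consider Beata. Suppose Beata is a knight.
Then Lena's statement comes out false, contradicting Lena being a knight.
So Beata is a knave.
Consider Noor. Suppose Noor is a knight.
Then Kira's statement comes out false, contradicting Kira being a knight.
So Noor is a knave.
Consider Ravi. Suppose Ravi is a knave.
Then Beata's statement comes out true, contradicting Beata being a knave.
So Ravi is a knight.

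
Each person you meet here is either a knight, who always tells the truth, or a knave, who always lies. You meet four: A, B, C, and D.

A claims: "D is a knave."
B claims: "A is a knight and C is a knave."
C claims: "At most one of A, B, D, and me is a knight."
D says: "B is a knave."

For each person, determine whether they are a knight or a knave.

Consider A. Suppose A is a knave.
Then no assignment of the remaining roles makes every statement match its speaker's type — contradiction.
So A is a knight.
Consider B. Suppose B is a knave.
Then no assignment of the remaining roles makes every statement match its speaker's type — contradiction.
So B is a knight.
With that fixed, C's statement is false, so C is a knave.
With that fixed, D's statement is false, so D is a knave.

A: knight, B: knight, C: knave, D: knave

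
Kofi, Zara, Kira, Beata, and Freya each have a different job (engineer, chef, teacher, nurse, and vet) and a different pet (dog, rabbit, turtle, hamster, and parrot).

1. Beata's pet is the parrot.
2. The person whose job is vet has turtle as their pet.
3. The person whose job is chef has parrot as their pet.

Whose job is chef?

Beata

With clues 1–3, Freya, Kira, Kofi, and Zara are impossible for the one with job chef.
That leaves Beata.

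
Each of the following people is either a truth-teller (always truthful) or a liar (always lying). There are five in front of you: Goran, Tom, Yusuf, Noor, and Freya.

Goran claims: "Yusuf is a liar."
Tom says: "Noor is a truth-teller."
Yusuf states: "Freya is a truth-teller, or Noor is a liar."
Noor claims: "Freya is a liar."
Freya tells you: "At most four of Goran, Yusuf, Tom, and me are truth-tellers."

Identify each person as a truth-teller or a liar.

Goran: liar, Tom: liar, Yusuf: truth-teller, Noor: liar, Freya: truth-teller

Regardless of anyone's role, Freya's statement is true, so Freya is a truth-teller.
With that fixed, Yusuf's statement is true, so Yusuf is a truth-teller.
With that fixed, Noor's statement is false, so Noor is a liar.
With that fixed, Goran's statement is false, so Goran is a liar.
With that fixed, Tom's statement is false, so Tom is a liar.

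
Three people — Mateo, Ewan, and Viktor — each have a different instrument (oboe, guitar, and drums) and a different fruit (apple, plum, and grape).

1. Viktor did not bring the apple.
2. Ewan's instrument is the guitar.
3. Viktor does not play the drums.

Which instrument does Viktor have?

With clues 1–2, guitar is impossible for Viktor's instrument.
With clues 1–3, drums is impossible for Viktor's instrument.
That leaves oboe.

oboe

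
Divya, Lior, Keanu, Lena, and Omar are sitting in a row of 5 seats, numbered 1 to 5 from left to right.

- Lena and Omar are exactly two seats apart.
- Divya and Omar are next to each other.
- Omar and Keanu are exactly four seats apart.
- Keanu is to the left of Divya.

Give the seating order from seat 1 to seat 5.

From clues 1–3: Lena → seat 3.
From clues 1–4: Keanu → seat 1, Lior → seat 2, Divya → seat 4, Omar → seat 5.

Keanu, Lior, Lena, Divya, Omar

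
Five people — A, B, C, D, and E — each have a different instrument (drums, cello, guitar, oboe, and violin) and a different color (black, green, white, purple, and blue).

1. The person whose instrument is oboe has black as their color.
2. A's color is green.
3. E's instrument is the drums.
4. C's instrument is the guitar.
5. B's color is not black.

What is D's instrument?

With clues 1–3, drums is impossible for D's instrument.
With clues 1–4, guitar is impossible for D's instrument.
With clues 1–5, cello and violin are impossible for D's instrument.
That leaves oboe.

oboe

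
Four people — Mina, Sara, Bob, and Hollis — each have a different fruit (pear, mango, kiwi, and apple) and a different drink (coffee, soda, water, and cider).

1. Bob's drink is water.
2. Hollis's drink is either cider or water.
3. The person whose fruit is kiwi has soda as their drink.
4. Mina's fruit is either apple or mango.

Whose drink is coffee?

Mina

Clue 1 rules out Bob for the one with drink coffee.
With clues 1–2, Hollis is impossible for the one with drink coffee.
With clues 1–4, Sara is impossible for the one with drink coffee.
That leaves Mina.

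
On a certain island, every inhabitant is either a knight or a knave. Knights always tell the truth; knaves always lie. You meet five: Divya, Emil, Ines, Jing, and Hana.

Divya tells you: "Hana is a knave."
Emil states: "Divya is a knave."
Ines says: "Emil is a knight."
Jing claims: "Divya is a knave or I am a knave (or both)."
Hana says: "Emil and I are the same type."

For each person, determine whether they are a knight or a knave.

Divya: knave, Emil: knight, Ines: knight, Jing: knight, Hana: knight

Consider Divya. Suppose Divya is a knight.
Then whichever role Jing has, Jing's statement has the wrong truth value — contradiction.
So Divya is a knave.
With that fixed, Emil's statement is true, so Emil is a knight.
With that fixed, Ines's statement is true, so Ines is a knight.
With that fixed, Jing's statement is true, so Jing is a knight.
Consider Hana. Suppose Hana is a knave.
Then Divya's statement comes out true, contradicting Divya being a knave.
So Hana is a knight.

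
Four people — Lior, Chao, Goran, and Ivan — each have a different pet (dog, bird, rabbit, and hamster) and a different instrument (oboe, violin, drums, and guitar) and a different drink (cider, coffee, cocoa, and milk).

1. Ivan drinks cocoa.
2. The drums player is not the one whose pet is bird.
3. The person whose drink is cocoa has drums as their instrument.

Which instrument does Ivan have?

With clues 1–3, guitar, oboe, and violin are impossible for Ivan's instrument.
That leaves drums.

drums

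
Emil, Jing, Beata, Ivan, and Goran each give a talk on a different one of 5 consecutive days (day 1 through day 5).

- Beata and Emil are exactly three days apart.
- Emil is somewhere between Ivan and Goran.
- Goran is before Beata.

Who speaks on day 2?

Emil

With clues 1–2, Beata is ruled out for day 2.
With clues 1–3, Goran, Ivan, and Jing are ruled out for day 2.
So day 2 is Emil.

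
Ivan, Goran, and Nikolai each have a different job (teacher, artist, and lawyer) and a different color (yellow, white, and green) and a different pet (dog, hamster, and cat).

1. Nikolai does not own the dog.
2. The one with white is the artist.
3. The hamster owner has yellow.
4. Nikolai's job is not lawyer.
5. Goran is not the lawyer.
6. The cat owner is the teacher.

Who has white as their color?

Goran

With clues 1–5, Ivan is impossible for the one with color white.
With clues 1–6, Nikolai is impossible for the one with color white.
That leaves Goran.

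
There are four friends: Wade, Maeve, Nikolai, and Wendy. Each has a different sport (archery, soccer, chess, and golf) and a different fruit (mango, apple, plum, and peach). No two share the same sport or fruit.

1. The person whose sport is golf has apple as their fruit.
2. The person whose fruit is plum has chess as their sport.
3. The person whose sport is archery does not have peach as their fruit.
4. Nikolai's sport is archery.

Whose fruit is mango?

Nikolai

With clues 1–4, Maeve, Wade, and Wendy are impossible for the one with fruit mango.
That leaves Nikolai.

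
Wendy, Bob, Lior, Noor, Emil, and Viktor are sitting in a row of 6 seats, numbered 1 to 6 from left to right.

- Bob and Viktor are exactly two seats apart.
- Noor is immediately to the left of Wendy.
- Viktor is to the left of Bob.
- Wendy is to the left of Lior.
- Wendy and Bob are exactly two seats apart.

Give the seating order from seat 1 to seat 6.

From clues 1–2: Wendy is in {2,3,5,6}.
From clues 1–4: Wendy is in {2,3,5}.
From clues 1–5: Viktor → seat 1, Emil → seat 2, Bob → seat 3, Noor → seat 4, Wendy → seat 5, Lior → seat 6.

Viktor, Emil, Bob, Noor, Wendy, Lior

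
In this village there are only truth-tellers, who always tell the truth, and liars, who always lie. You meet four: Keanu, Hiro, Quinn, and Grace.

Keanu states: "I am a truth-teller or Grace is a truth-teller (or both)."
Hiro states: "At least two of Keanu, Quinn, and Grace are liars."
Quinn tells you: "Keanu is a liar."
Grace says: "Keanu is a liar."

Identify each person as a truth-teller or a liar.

Consider Keanu. Suppose Keanu is a liar.
Then no assignment of the remaining roles makes every statement match its speaker's type — contradiction.
So Keanu is a truth-teller.
With that fixed, Quinn's statement is false, so Quinn is a liar.
With that fixed, Grace's statement is false, so Grace is a liar.
With that fixed, Hiro's statement is true, so Hiro is a truth-teller.

Keanu: truth-teller, Hiro: truth-teller, Quinn: liar, Grace: liar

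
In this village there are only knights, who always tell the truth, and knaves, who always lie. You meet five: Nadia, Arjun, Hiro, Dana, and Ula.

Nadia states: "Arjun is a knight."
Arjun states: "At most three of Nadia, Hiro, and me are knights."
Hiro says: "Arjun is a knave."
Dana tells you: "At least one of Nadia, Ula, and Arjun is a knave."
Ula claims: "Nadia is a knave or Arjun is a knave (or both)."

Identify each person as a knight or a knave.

Regardless of anyone's role, Arjun's statement is true, so Arjun is a knight.
With that fixed, Hiro's statement is false, so Hiro is a knave.
With that fixed, Nadia's statement is true, so Nadia is a knight.
With that fixed, Ula's statement is false, so Ula is a knave.
With that fixed, Dana's statement is true, so Dana is a knight.

Nadia: knight, Arjun: knight, Hiro: knave, Dana: knight, Ula: knave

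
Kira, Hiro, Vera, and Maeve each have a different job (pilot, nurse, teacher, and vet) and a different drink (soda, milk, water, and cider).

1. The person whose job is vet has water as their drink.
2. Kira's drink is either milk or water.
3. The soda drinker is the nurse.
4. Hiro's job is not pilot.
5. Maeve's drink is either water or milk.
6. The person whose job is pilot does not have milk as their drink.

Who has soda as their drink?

Hiro

With clues 1–2, Kira is impossible for the one with drink soda.
With clues 1–5, Maeve is impossible for the one with drink soda.
With clues 1–6, Vera is impossible for the one with drink soda.
That leaves Hiro.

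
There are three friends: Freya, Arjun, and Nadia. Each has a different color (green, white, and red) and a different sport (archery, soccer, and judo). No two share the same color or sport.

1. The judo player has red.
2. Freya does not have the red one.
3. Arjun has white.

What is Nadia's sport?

judo

With clues 1–3, archery and soccer are impossible for Nadia's sport.
That leaves judo.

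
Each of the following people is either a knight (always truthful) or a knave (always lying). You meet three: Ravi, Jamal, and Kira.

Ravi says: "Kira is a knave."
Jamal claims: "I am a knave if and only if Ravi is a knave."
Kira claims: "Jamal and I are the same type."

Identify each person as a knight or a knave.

Ravi: knight, Jamal: knight, Kira: knave

Consider Ravi. Suppose Ravi is a knave.
Then whichever role Jamal has, Jamal's statement has the wrong truth value — contradiction.
So Ravi is a knight.
Consider Jamal. Suppose Jamal is a knave.
Then whichever role Kira has, Kira's statement has the wrong truth value — contradiction.
So Jamal is a knight.
Consider Kira. Suppose Kira is a knight.
Then Ravi's statement comes out false, contradicting Ravi being a knight.
So Kira is a knave.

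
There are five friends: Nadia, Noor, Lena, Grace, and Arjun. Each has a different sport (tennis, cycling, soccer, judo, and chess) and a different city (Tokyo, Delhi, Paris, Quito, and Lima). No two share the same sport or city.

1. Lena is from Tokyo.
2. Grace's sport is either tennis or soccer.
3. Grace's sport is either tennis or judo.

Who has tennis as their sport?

With clues 1–3, Arjun, Lena, Nadia, and Noor are impossible for the one with sport tennis.
That leaves Grace.

Grace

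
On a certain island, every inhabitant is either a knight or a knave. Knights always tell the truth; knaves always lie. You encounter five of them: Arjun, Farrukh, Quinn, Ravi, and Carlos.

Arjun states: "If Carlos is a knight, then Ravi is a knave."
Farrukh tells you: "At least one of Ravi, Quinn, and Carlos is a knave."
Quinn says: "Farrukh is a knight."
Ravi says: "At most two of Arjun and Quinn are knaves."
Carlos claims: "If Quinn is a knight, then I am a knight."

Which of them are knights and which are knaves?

Arjun: knight, Farrukh: knight, Quinn: knight, Ravi: knight, Carlos: knave

Regardless of anyone's role, Ravi's statement is true, so Ravi is a knight.
Consider Arjun. Suppose Arjun is a knave.
Then no assignment of the remaining roles makes every statement match its speaker's type — contradiction.
So Arjun is a knight.
Consider Farrukh. Suppose Farrukh is a knave.
Then no assignment of the remaining roles makes every statement match its speaker's type — contradiction.
So Farrukh is a knight.
With that fixed, Quinn's statement is true, so Quinn is a knight.
Consider Carlos. Suppose Carlos is a knight.
Then Arjun's statement comes out false, contradicting Arjun being a knight.
So Carlos is a knave.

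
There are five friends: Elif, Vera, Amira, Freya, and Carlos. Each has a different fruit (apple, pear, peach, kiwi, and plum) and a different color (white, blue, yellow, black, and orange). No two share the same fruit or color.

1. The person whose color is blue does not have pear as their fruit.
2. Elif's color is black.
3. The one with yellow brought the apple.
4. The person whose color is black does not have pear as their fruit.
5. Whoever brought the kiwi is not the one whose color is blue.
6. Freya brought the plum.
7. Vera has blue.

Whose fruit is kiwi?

With clues 1–6, Freya is impossible for the one with fruit kiwi.
With clues 1–7, Amira, Carlos, and Vera are impossible for the one with fruit kiwi.
That leaves Elif.

Elif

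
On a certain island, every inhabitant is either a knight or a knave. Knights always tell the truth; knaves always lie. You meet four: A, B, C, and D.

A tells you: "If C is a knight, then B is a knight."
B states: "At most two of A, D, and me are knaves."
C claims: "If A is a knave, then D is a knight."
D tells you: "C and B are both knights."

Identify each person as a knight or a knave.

A: knight, B: knight, C: knight, D: knight

Consider A. Suppose A is a knave.
Then no assignment of the remaining roles makes every statement match its speaker's type — contradiction.
So A is a knight.
With that fixed, B's statement is true, so B is a knight.
With that fixed, C's statement is true, so C is a knight.
With that fixed, D's statement is true, so D is a knight.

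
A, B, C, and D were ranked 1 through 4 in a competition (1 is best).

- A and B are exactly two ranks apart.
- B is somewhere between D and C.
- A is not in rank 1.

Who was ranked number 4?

With clues 1–2, B is ruled out for rank 4.
With clues 1–3, C and D are ruled out for rank 4.
So rank 4 is A.

A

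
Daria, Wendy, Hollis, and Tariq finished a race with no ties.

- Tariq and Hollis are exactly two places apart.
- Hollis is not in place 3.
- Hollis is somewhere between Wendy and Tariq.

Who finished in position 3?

Daria

With clues 1–2, Hollis is ruled out for place 3.
With clues 1–3, Tariq and Wendy are ruled out for place 3.
So place 3 is Daria.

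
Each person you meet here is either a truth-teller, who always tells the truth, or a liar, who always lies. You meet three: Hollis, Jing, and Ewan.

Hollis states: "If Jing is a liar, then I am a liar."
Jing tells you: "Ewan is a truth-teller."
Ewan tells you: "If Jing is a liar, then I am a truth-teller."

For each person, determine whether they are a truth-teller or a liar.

Consider Hollis. Suppose Hollis is a liar.
Then Hollis's own statement would have to be false, but it can't be — contradiction.
So Hollis is a truth-teller.
Consider Jing. Suppose Jing is a liar.
Then Hollis's statement comes out false, contradicting Hollis being a truth-teller.
So Jing is a truth-teller.
With that fixed, Ewan's statement is true, so Ewan is a truth-teller.

Hollis: truth-teller, Jing: truth-teller, Ewan: truth-teller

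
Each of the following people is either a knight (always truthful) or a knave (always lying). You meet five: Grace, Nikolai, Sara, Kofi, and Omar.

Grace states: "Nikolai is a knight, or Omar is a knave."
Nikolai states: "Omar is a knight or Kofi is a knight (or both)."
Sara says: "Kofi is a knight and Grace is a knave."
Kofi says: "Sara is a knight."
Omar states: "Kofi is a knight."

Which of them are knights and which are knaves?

Grace: knight, Nikolai: knave, Sara: knave, Kofi: knave, Omar: knave

Consider Grace. Suppose Grace is a knave.
Then no assignment of the remaining roles makes every statement match its speaker's type — contradiction.
So Grace is a knight.
With that fixed, Sara's statement is false, so Sara is a knave.
With that fixed, Kofi's statement is false, so Kofi is a knave.
With that fixed, Omar's statement is false, so Omar is a knave.
With that fixed, Nikolai's statement is false, so Nikolai is a knave.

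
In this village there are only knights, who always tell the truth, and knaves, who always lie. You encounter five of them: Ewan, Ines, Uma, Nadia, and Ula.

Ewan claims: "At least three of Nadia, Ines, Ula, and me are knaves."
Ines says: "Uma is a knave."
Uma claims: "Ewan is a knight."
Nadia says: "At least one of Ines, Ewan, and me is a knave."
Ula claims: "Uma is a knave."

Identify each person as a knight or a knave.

Ewan: knave, Ines: knight, Uma: knave, Nadia: knight, Ula: knight

Consider Ewan. Suppose Ewan is a knight.
Then no assignment of the remaining roles makes every statement match its speaker's type — contradiction.
So Ewan is a knave.
With that fixed, Uma's statement is false, so Uma is a knave.
With that fixed, Nadia's statement is true, so Nadia is a knight.
With that fixed, Ula's statement is true, so Ula is a knight.
With that fixed, Ines's statement is true, so Ines is a knight.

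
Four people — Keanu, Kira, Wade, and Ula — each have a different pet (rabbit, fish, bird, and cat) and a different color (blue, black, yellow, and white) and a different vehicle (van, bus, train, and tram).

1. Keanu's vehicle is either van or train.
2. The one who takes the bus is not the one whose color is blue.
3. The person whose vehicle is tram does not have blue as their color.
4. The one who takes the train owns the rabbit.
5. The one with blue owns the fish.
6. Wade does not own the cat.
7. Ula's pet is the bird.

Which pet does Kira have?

cat

With clues 1–7, bird, fish, and rabbit are impossible for Kira's pet.
That leaves cat.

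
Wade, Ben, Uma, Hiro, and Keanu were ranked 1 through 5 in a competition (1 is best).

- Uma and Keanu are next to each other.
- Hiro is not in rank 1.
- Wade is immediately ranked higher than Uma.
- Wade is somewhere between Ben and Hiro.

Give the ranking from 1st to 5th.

From clues 1–2: Hiro is in {2,3,4,5}.
From clues 1–3: Wade is in {1,2,3}.
From clues 1–4: Ben → rank 1, Wade → rank 2, Uma → rank 3, Keanu → rank 4, Hiro → rank 5.

Ben, Wade, Uma, Keanu, Hiro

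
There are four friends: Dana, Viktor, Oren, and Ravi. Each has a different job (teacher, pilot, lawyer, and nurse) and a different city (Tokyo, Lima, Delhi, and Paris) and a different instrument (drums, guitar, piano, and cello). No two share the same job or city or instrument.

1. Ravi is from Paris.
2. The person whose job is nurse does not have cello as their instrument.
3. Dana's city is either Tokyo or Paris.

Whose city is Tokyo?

Dana

Clue 1 rules out Ravi for the one with city Tokyo.
With clues 1–3, Oren and Viktor are impossible for the one with city Tokyo.
That leaves Dana.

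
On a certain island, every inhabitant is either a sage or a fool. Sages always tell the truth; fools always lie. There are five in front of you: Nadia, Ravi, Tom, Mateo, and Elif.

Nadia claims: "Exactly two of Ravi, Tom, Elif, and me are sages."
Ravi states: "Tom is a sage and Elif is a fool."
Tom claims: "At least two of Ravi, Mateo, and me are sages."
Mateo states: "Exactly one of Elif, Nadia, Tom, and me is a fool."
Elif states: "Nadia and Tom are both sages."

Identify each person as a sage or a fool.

Consider Nadia. Suppose Nadia is a sage.
Then no assignment of the remaining roles makes every statement match its speaker's type — contradiction.
So Nadia is a fool.
With that fixed, Elif's statement is false, so Elif is a fool.
With that fixed, Mateo's statement is false, so Mateo is a fool.
Consider Ravi. Suppose Ravi is a sage.
Then no assignment of the remaining roles makes every statement match its speaker's type — contradiction.
So Ravi is a fool.
With that fixed, Tom's statement is false, so Tom is a fool.

Nadia: fool, Ravi: fool, Tom: fool, Mateo: fool, Elif: fool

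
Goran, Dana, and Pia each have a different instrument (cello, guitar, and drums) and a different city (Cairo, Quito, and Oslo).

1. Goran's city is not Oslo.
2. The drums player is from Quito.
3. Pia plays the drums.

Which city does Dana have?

Oslo

With clues 1–3, Cairo and Quito are impossible for Dana's city.
That leaves Oslo.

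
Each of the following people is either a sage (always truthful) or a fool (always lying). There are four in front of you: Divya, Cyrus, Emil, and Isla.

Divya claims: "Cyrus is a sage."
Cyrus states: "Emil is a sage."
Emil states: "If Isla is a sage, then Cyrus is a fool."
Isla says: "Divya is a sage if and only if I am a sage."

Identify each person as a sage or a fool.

Divya: sage, Cyrus: sage, Emil: sage, Isla: fool

Consider Divya. Suppose Divya is a fool.
Then whichever role Isla has, Isla's statement has the wrong truth value — contradiction.
So Divya is a sage.
Consider Cyrus. Suppose Cyrus is a fool.
Then Divya's statement comes out false, contradicting Divya being a sage.
So Cyrus is a sage.
Consider Emil. Suppose Emil is a fool.
Then Cyrus's statement comes out false, contradicting Cyrus being a sage.
So Emil is a sage.
Consider Isla. Suppose Isla is a sage.
Then Emil's statement comes out false, contradicting Emil being a sage.
So Isla is a fool.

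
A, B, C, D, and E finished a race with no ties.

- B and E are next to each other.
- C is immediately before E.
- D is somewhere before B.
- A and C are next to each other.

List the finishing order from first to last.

From clues 1–2: B is in {3,4,5}.
From clues 1–3: B is in {4,5}.
From clues 1–4: D → place 1, A → place 2, C → place 3, E → place 4, B → place 5.

D, A, C, E, B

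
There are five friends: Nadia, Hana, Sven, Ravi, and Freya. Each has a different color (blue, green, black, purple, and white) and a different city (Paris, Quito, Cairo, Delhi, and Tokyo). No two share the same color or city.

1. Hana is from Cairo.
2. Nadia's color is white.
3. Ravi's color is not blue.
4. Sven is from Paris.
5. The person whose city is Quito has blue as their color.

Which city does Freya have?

Clue 1 rules out Cairo for Freya's city.
With clues 1–4, Paris is impossible for Freya's city.
With clues 1–5, Delhi and Tokyo are impossible for Freya's city.
That leaves Quito.

Quito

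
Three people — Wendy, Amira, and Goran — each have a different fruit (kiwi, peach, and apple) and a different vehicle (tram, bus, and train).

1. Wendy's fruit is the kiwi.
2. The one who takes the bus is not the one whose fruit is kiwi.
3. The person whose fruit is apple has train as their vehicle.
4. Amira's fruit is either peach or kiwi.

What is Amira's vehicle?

bus

With clues 1–3, tram is impossible for Amira's vehicle.
With clues 1–4, train is impossible for Amira's vehicle.
That leaves bus.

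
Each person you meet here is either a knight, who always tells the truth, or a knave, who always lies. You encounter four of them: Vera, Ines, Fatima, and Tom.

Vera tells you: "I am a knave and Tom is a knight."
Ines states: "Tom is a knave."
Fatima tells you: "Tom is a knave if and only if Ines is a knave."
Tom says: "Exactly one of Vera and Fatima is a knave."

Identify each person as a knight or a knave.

Vera: knave, Ines: knight, Fatima: knave, Tom: knave

Consider Vera. Suppose Vera is a knight.
Then Vera's own statement would have to be true, but it can't be — contradiction.
So Vera is a knave.
Consider Ines. Suppose Ines is a knave.
Then no assignment of the remaining roles makes every statement match its speaker's type — contradiction.
So Ines is a knight.
Consider Fatima. Suppose Fatima is a knight.
Then no assignment of the remaining roles makes every statement match its speaker's type — contradiction.
So Fatima is a knave.
With that fixed, Tom's statement is false, so Tom is a knave.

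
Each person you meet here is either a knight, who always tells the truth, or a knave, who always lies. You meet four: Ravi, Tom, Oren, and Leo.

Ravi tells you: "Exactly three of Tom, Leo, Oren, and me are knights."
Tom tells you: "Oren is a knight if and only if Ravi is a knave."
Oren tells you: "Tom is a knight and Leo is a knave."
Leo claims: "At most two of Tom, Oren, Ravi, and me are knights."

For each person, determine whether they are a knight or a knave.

Consider Ravi. Suppose Ravi is a knight.
Then no assignment of the remaining roles makes every statement match its speaker's type — contradiction.
So Ravi is a knave.
Consider Tom. Suppose Tom is a knight.
Then no assignment of the remaining roles makes every statement match its speaker's type — contradiction.
So Tom is a knave.
With that fixed, Oren's statement is false, so Oren is a knave.
With that fixed, Leo's statement is true, so Leo is a knight.

Ravi: knave, Tom: knave, Oren: knave, Leo: knight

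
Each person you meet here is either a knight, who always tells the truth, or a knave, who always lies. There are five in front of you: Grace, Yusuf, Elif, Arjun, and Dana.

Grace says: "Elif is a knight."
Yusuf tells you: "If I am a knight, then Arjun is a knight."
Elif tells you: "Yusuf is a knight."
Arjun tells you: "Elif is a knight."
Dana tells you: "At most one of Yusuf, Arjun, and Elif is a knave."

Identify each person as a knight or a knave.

Grace: knight, Yusuf: knight, Elif: knight, Arjun: knight, Dana: knight

Consider Grace. Suppose Grace is a knave.
Then no assignment of the remaining roles makes every statement match its speaker's type — contradiction.
So Grace is a knight.
Consider Yusuf. Suppose Yusuf is a knave.
Then Yusuf's own statement would have to be false, but it can't be — contradiction.
So Yusuf is a knight.
With that fixed, Elif's statement is true, so Elif is a knight.
With that fixed, Arjun's statement is true, so Arjun is a knight.
With that fixed, Dana's statement is true, so Dana is a knight.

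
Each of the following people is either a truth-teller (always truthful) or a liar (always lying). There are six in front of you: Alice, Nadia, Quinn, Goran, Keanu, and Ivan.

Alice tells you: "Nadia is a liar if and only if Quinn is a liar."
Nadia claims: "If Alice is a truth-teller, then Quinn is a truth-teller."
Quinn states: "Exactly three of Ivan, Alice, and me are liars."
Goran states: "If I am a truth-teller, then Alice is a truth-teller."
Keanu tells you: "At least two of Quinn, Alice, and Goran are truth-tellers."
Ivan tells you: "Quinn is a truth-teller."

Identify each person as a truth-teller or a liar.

Alice: truth-teller, Nadia: liar, Quinn: liar, Goran: truth-teller, Keanu: truth-teller, Ivan: liar

Consider Alice. Suppose Alice is a liar.
Then whichever role Goran has, Goran's statement has the wrong truth value — contradiction.
So Alice is a truth-teller.
With that fixed, Quinn's statement is false, so Quinn is a liar.
With that fixed, Goran's statement is true, so Goran is a truth-teller.
With that fixed, Keanu's statement is true, so Keanu is a truth-teller.
With that fixed, Ivan's statement is false, so Ivan is a liar.
With that fixed, Nadia's statement is false, so Nadia is a liar.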